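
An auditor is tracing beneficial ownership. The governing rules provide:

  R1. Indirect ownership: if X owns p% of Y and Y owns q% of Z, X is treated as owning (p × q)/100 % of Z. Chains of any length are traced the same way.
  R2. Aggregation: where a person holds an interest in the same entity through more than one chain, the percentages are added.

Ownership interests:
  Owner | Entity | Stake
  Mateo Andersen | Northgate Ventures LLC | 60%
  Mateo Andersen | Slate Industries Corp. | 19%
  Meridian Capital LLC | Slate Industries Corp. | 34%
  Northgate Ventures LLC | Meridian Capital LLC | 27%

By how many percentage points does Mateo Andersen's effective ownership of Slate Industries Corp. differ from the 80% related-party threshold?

55.492

Chain via Northgate Ventures LLC → Meridian Capital LLC (R1): 60% × 27% × 34% = 5.508% of Slate Industries Corp.
Direct interest in Slate Industries Corp: 19%.
Aggregating (R2): 5.508% + 19% = 24.508%.
24.508% falls short of the 80% threshold by 55.492 percentage points.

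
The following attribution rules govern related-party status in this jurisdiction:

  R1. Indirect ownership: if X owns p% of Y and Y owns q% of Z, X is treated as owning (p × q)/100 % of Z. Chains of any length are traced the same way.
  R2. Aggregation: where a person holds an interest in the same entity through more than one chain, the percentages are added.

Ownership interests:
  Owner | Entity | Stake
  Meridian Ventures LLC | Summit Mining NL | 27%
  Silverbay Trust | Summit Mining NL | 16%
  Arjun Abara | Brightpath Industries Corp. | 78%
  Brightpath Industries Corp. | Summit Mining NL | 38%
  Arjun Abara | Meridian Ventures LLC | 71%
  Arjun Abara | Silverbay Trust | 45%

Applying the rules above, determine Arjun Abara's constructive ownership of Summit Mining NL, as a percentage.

56.01%

Chain via Silverbay Trust (R1): 45% × 16% = 7.2% of Summit Mining NL.
Chain via Brightpath Industries Corp. (R1): 78% × 38% = 29.64% of Summit Mining NL.
Chain via Meridian Ventures LLC (R1): 71% × 27% = 19.17% of Summit Mining NL.
Aggregating (R2): 7.2% + 29.64% + 19.17% = 56.01%.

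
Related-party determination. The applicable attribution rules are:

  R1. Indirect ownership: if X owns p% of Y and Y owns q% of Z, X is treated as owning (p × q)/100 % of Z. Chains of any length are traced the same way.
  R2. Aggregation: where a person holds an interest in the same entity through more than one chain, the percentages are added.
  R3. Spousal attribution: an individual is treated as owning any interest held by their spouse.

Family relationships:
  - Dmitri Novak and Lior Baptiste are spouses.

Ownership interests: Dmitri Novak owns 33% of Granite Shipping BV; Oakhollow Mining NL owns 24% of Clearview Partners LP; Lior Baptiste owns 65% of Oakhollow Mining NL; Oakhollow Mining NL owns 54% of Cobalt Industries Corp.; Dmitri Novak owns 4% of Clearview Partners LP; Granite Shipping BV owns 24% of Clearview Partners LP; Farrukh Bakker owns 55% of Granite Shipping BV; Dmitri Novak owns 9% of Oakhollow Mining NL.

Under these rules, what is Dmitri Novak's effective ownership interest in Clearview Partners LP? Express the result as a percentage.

29.68%

By spousal attribution (R3), Dmitri Novak is treated as also owning Lior Baptiste's interest in Oakhollow Mining NL, giving 9% + 65% = 74%.
Chain via Oakhollow Mining NL (R1): 74% × 24% = 17.76% of Clearview Partners LP.
Chain via Granite Shipping BV (R1): 33% × 24% = 7.92% of Clearview Partners LP.
Direct interest in Clearview Partners LP: 4%.
Aggregating (R2): 17.76% + 7.92% + 4% = 29.68%.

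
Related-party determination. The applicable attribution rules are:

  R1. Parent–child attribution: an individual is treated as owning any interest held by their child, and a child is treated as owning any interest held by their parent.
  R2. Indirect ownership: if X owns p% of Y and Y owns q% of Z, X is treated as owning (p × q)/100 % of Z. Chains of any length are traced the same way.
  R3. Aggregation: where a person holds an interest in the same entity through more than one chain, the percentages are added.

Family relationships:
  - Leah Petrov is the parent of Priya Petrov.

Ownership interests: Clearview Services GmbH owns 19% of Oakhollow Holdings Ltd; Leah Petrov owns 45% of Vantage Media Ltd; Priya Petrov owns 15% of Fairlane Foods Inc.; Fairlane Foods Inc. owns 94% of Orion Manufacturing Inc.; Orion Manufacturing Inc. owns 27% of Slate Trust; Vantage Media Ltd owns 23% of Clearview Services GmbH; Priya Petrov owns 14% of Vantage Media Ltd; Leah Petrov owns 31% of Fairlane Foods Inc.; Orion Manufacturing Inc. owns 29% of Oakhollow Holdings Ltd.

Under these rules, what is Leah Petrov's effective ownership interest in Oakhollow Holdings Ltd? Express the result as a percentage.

By parent–child attribution (R1), Leah Petrov is treated as also owning Priya Petrov's interest in Fairlane Foods Inc, giving 31% + 15% = 46%.
By parent–child attribution (R1), Leah Petrov is treated as also owning Priya Petrov's interest in Vantage Media Ltd, giving 45% + 14% = 59%.
Chain via Fairlane Foods Inc. → Orion Manufacturing Inc. (R2): 46% × 94% × 29% = 12.5396% of Oakhollow Holdings Ltd.
Chain via Vantage Media Ltd → Clearview Services GmbH (R2): 59% × 23% × 19% = 2.5783% of Oakhollow Holdings Ltd.
Aggregating (R3): 12.5396% + 2.5783% = 15.1179%.

15.1179%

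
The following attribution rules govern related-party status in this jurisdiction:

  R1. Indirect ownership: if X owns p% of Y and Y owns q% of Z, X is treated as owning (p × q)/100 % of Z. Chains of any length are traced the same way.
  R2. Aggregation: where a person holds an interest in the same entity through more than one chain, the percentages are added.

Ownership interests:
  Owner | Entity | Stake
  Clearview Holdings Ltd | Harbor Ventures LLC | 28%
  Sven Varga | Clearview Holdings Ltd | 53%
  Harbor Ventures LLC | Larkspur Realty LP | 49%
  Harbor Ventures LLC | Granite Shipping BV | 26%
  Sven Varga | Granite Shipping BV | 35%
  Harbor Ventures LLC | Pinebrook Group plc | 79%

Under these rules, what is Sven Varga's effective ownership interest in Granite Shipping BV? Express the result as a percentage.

38.8584%

Chain via Clearview Holdings Ltd → Harbor Ventures LLC (R1): 53% × 28% × 26% = 3.8584% of Granite Shipping BV.
Direct interest in Granite Shipping BV: 35%.
Aggregating (R2): 3.8584% + 35% = 38.8584%.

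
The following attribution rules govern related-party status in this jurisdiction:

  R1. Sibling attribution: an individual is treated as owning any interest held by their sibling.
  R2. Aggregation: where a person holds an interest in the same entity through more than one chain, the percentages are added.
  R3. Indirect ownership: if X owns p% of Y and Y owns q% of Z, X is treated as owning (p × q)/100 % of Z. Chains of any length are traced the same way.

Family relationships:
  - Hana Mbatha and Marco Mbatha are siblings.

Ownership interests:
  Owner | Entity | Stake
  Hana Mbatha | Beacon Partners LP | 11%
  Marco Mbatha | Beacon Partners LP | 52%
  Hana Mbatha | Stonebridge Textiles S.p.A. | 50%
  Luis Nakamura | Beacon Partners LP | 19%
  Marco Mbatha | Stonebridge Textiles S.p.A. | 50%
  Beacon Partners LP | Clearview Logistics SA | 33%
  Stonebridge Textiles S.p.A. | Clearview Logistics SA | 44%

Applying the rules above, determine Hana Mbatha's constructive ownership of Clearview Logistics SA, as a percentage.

By sibling attribution (R1), Hana Mbatha is treated as also owning Marco Mbatha's interest in Beacon Partners LP, giving 11% + 52% = 63%.
By sibling attribution (R1), Hana Mbatha is treated as also owning Marco Mbatha's interest in Stonebridge Textiles S.p.A, giving 50% + 50% = 100%.
Chain via Beacon Partners LP (R3): 63% × 33% = 20.79% of Clearview Logistics SA.
Chain via Stonebridge Textiles S.p.A. (R3): 100% × 44% = 44% of Clearview Logistics SA.
Aggregating (R2): 20.79% + 44% = 64.79%.

64.79%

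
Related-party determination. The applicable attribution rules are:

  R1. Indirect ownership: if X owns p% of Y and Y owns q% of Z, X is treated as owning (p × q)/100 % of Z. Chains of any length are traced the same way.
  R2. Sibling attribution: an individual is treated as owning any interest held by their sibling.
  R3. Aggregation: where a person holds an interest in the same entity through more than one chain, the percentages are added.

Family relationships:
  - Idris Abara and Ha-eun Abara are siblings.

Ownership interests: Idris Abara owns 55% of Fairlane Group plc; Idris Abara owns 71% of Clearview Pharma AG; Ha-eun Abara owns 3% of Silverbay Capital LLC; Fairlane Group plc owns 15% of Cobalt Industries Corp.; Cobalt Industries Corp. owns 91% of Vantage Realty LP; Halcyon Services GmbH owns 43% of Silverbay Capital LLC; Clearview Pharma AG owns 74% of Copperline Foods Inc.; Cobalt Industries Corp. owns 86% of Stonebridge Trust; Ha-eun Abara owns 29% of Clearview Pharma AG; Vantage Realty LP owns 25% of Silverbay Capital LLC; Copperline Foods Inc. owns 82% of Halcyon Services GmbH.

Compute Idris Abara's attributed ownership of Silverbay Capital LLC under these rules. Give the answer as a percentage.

By sibling attribution (R2), Idris Abara is treated as also owning Ha-eun Abara's interest in Clearview Pharma AG, giving 71% + 29% = 100%.
By sibling attribution (R2), Idris Abara is treated as owning Ha-eun Abara's 3% interest in Silverbay Capital LLC.
Chain via Fairlane Group plc → Cobalt Industries Corp. → Vantage Realty LP (R1): 55% × 15% × 91% × 25% = 1.876875% of Silverbay Capital LLC.
Chain via Clearview Pharma AG → Copperline Foods Inc. → Halcyon Services GmbH (R1): 100% × 74% × 82% × 43% = 26.0924% of Silverbay Capital LLC.
Direct interest in Silverbay Capital LLC: 3%.
Aggregating (R3): 1.876875% + 26.0924% + 3% = 30.969275%.

30.969275%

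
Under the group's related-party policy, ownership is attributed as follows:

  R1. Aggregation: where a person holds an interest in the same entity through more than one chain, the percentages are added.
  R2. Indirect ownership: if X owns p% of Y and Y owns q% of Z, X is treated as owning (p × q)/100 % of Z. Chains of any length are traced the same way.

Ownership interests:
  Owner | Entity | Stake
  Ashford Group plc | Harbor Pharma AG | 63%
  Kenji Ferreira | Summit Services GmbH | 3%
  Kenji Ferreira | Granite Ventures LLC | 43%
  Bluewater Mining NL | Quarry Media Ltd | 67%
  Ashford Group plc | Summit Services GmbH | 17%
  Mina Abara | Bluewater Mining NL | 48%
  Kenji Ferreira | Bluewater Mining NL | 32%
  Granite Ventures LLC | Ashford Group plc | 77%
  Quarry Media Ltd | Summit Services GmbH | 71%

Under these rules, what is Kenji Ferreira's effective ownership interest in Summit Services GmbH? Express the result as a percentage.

Chain via Bluewater Mining NL → Quarry Media Ltd (R2): 32% × 67% × 71% = 15.2224% of Summit Services GmbH.
Chain via Granite Ventures LLC → Ashford Group plc (R2): 43% × 77% × 17% = 5.6287% of Summit Services GmbH.
Direct interest in Summit Services GmbH: 3%.
Aggregating (R1): 15.2224% + 5.6287% + 3% = 23.8511%.

23.8511%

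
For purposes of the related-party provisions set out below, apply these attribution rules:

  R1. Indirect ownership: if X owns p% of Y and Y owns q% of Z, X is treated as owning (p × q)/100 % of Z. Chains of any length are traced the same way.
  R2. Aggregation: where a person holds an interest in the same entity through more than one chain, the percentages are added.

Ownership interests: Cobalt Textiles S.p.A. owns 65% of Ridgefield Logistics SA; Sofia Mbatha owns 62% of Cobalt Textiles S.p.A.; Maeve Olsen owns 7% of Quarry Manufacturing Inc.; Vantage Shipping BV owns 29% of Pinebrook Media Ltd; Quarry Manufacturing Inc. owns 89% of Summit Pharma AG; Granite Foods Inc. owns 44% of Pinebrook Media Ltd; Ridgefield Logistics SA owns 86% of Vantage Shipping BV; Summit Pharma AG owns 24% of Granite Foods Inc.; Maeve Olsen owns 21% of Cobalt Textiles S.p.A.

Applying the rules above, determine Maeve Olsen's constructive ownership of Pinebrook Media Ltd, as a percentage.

Chain via Cobalt Textiles S.p.A. → Ridgefield Logistics SA → Vantage Shipping BV (R1): 21% × 65% × 86% × 29% = 3.40431% of Pinebrook Media Ltd.
Chain via Quarry Manufacturing Inc. → Summit Pharma AG → Granite Foods Inc. (R1): 7% × 89% × 24% × 44% = 0.657888% of Pinebrook Media Ltd.
Aggregating (R2): 3.40431% + 0.657888% = 4.062198%.

4.062198%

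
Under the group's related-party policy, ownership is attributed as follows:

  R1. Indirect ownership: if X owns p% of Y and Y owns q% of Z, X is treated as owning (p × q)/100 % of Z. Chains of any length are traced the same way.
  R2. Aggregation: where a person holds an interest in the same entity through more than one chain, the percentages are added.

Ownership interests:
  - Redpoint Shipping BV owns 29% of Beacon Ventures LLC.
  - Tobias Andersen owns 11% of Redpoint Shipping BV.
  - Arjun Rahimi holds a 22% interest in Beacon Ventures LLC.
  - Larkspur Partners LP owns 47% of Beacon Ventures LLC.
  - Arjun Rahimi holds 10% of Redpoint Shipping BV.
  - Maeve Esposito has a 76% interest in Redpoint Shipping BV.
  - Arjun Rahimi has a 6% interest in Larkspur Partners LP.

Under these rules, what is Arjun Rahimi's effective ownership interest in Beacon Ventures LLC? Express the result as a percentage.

Chain via Larkspur Partners LP (R1): 6% × 47% = 2.82% of Beacon Ventures LLC.
Chain via Redpoint Shipping BV (R1): 10% × 29% = 2.9% of Beacon Ventures LLC.
Direct interest in Beacon Ventures LLC: 22%.
Aggregating (R2): 2.82% + 2.9% + 22% = 27.72%.

27.72%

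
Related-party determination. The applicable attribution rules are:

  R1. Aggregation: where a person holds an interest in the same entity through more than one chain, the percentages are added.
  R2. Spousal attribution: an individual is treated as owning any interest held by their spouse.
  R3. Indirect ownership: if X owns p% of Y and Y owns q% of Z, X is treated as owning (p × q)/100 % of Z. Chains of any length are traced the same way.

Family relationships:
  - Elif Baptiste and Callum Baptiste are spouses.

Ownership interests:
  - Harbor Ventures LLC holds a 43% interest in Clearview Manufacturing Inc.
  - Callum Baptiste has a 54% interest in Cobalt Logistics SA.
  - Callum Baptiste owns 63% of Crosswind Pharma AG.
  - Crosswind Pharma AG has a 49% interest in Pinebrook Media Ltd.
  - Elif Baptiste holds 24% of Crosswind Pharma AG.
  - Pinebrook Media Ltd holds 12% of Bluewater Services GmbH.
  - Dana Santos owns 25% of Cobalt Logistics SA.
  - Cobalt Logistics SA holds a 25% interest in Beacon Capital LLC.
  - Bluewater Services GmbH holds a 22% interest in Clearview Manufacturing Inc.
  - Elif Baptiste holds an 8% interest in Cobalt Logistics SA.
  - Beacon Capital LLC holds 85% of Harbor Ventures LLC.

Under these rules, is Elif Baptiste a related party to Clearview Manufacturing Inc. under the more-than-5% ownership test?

Yes

By spousal attribution (R2), Elif Baptiste is treated as also owning Callum Baptiste's interest in Cobalt Logistics SA, giving 8% + 54% = 62%.
By spousal attribution (R2), Elif Baptiste is treated as also owning Callum Baptiste's interest in Crosswind Pharma AG, giving 24% + 63% = 87%.
Chain via Cobalt Logistics SA → Beacon Capital LLC → Harbor Ventures LLC (R3): 62% × 25% × 85% × 43% = 5.66525% of Clearview Manufacturing Inc.
Chain via Crosswind Pharma AG → Pinebrook Media Ltd → Bluewater Services GmbH (R3): 87% × 49% × 12% × 22% = 1.125432% of Clearview Manufacturing Inc.
Aggregating (R1): 5.66525% + 1.125432% = 6.790682%.
6.790682% exceeds the 5% threshold, so Elif is a related party to Clearview Manufacturing Inc.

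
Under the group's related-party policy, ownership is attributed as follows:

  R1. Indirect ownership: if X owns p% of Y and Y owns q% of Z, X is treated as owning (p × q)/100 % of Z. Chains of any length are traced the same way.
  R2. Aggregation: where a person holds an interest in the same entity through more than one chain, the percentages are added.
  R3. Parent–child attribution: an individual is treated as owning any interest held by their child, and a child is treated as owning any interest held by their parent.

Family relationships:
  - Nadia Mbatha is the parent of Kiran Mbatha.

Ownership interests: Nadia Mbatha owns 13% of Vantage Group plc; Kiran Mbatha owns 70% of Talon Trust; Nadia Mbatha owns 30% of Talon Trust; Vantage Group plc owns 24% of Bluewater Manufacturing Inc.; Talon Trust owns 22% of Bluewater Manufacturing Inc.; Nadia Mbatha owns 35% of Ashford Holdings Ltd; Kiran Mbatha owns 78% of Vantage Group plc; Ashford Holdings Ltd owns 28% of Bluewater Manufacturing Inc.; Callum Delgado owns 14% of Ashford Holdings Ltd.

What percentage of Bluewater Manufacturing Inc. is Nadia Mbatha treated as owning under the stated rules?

By parent–child attribution (R3), Nadia Mbatha is treated as also owning Kiran Mbatha's interest in Talon Trust, giving 30% + 70% = 100%.
By parent–child attribution (R3), Nadia Mbatha is treated as also owning Kiran Mbatha's interest in Vantage Group plc, giving 13% + 78% = 91%.
Chain via Talon Trust (R1): 100% × 22% = 22% of Bluewater Manufacturing Inc.
Chain via Ashford Holdings Ltd (R1): 35% × 28% = 9.8% of Bluewater Manufacturing Inc.
Chain via Vantage Group plc (R1): 91% × 24% = 21.84% of Bluewater Manufacturing Inc.
Aggregating (R2): 22% + 9.8% + 21.84% = 53.64%.

53.64%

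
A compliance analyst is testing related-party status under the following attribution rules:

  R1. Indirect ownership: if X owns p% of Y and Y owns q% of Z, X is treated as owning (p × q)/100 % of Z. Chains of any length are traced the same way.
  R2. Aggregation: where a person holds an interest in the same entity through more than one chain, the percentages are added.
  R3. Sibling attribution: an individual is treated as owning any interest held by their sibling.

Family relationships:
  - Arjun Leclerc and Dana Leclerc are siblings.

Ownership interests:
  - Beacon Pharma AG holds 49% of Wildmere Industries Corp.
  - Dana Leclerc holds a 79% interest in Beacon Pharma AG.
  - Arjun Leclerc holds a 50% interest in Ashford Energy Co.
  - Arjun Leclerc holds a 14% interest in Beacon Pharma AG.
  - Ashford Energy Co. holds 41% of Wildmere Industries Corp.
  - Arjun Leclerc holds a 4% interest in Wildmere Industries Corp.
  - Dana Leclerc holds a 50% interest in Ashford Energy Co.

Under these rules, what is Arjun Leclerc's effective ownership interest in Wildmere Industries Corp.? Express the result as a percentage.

By sibling attribution (R3), Arjun Leclerc is treated as also owning Dana Leclerc's interest in Beacon Pharma AG, giving 14% + 79% = 93%.
By sibling attribution (R3), Arjun Leclerc is treated as also owning Dana Leclerc's interest in Ashford Energy Co, giving 50% + 50% = 100%.
Chain via Beacon Pharma AG (R1): 93% × 49% = 45.57% of Wildmere Industries Corp.
Chain via Ashford Energy Co. (R1): 100% × 41% = 41% of Wildmere Industries Corp.
Direct interest in Wildmere Industries Corp: 4%.
Aggregating (R2): 45.57% + 41% + 4% = 90.57%.

90.57%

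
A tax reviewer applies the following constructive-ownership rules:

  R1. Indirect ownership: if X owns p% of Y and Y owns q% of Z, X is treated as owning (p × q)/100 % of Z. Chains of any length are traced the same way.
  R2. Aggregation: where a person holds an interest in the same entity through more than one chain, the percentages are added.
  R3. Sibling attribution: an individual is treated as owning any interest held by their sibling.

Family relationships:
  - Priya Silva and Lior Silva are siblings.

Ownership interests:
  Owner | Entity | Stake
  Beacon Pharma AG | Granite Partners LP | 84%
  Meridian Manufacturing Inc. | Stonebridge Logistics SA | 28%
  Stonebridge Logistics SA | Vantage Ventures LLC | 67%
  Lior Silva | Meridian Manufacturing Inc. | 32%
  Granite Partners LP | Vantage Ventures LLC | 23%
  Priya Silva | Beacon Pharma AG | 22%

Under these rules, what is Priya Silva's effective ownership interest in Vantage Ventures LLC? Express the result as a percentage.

By sibling attribution (R3), Priya Silva is treated as owning Lior Silva's 32% interest in Meridian Manufacturing Inc.
Chain via Beacon Pharma AG → Granite Partners LP (R1): 22% × 84% × 23% = 4.2504% of Vantage Ventures LLC.
Chain via Meridian Manufacturing Inc. → Stonebridge Logistics SA (R1): 32% × 28% × 67% = 6.0032% of Vantage Ventures LLC.
Aggregating (R2): 4.2504% + 6.0032% = 10.2536%.

10.2536%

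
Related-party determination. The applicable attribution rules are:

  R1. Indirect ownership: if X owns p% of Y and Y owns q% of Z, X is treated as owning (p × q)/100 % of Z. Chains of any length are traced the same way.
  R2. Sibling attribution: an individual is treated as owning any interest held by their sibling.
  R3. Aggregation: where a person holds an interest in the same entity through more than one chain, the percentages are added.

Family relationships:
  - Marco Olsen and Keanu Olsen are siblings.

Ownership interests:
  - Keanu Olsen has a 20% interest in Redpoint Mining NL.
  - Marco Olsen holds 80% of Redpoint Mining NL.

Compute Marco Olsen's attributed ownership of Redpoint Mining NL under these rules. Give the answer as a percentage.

100%

By sibling attribution (R2), Marco Olsen is treated as also owning Keanu Olsen's interest in Redpoint Mining NL, giving 80% + 20% = 100%.
Direct interest in Redpoint Mining NL: 100%.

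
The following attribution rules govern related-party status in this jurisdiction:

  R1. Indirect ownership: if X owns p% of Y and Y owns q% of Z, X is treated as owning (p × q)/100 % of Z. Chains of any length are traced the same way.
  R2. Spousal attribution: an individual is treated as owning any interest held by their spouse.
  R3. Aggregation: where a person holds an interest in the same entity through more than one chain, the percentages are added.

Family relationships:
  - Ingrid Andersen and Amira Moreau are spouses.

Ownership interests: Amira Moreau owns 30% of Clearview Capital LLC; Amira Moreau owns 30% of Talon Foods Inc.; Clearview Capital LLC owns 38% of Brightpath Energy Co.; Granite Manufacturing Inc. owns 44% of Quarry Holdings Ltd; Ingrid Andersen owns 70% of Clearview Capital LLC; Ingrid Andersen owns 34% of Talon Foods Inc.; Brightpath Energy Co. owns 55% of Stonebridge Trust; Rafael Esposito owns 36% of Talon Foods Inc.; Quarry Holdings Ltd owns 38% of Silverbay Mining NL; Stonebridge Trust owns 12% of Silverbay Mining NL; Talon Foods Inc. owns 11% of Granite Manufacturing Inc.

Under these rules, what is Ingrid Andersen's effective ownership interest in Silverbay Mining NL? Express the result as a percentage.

By spousal attribution (R2), Ingrid Andersen is treated as also owning Amira Moreau's interest in Talon Foods Inc, giving 34% + 30% = 64%.
By spousal attribution (R2), Ingrid Andersen is treated as also owning Amira Moreau's interest in Clearview Capital LLC, giving 70% + 30% = 100%.
Chain via Talon Foods Inc. → Granite Manufacturing Inc. → Quarry Holdings Ltd (R1): 64% × 11% × 44% × 38% = 1.177088% of Silverbay Mining NL.
Chain via Clearview Capital LLC → Brightpath Energy Co. → Stonebridge Trust (R1): 100% × 38% × 55% × 12% = 2.508% of Silverbay Mining NL.
Aggregating (R3): 1.177088% + 2.508% = 3.685088%.

3.685088%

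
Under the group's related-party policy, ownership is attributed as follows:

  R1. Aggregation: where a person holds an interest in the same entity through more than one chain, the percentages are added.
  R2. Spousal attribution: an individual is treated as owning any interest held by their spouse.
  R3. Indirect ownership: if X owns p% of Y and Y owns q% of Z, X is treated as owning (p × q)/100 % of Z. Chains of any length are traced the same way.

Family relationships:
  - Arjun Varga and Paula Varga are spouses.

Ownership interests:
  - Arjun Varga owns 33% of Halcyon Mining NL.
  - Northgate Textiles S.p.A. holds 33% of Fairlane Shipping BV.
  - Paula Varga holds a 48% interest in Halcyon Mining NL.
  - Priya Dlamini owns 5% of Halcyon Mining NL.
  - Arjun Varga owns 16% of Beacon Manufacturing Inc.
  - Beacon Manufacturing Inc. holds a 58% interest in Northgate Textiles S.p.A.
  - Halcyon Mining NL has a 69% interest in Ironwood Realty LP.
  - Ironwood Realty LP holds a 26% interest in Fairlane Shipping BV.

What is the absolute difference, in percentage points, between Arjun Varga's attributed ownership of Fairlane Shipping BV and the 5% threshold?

By spousal attribution (R2), Arjun Varga is treated as also owning Paula Varga's interest in Halcyon Mining NL, giving 33% + 48% = 81%.
Chain via Halcyon Mining NL → Ironwood Realty LP (R3): 81% × 69% × 26% = 14.5314% of Fairlane Shipping BV.
Chain via Beacon Manufacturing Inc. → Northgate Textiles S.p.A. (R3): 16% × 58% × 33% = 3.0624% of Fairlane Shipping BV.
Aggregating (R1): 14.5314% + 3.0624% = 17.5938%.
17.5938% exceeds the 5% threshold by 12.5938 percentage points.

12.5938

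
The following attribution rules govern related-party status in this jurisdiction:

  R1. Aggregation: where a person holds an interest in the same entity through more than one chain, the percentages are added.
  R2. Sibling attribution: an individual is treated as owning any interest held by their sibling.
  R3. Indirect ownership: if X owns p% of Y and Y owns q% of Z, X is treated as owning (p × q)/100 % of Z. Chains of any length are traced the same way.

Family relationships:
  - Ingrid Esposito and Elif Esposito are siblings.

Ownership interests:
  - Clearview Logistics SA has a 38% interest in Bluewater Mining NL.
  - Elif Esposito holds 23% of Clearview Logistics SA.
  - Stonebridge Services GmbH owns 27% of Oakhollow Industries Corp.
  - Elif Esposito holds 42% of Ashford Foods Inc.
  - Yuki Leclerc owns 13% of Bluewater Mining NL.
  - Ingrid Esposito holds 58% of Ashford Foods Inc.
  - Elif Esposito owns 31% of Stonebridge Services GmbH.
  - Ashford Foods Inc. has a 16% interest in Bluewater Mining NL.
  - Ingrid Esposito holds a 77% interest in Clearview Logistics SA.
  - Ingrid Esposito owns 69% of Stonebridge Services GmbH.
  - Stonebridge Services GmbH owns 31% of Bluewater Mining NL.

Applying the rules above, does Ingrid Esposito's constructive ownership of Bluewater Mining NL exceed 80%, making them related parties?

By sibling attribution (R2), Ingrid Esposito is treated as also owning Elif Esposito's interest in Ashford Foods Inc, giving 58% + 42% = 100%.
By sibling attribution (R2), Ingrid Esposito is treated as also owning Elif Esposito's interest in Clearview Logistics SA, giving 77% + 23% = 100%.
By sibling attribution (R2), Ingrid Esposito is treated as also owning Elif Esposito's interest in Stonebridge Services GmbH, giving 69% + 31% = 100%.
Chain via Ashford Foods Inc. (R3): 100% × 16% = 16% of Bluewater Mining NL.
Chain via Clearview Logistics SA (R3): 100% × 38% = 38% of Bluewater Mining NL.
Chain via Stonebridge Services GmbH (R3): 100% × 31% = 31% of Bluewater Mining NL.
Aggregating (R1): 16% + 38% + 31% = 85%.
85% exceeds the 80% threshold, so Ingrid is a related party to Bluewater Mining NL.

Yes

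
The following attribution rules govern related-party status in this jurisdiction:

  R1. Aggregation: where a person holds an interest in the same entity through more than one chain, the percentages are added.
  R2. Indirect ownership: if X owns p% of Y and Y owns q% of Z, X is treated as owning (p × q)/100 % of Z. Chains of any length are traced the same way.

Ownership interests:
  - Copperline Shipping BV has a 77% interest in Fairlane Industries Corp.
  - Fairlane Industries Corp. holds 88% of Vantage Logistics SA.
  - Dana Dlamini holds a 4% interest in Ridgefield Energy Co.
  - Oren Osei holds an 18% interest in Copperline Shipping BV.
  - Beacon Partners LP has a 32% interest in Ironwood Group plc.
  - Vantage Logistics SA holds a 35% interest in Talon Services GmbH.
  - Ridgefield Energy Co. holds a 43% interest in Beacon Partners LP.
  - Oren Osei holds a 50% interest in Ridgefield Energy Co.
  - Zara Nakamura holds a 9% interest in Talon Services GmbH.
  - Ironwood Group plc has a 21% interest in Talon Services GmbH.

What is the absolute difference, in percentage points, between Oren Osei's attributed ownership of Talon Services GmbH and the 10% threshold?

Chain via Ridgefield Energy Co. → Beacon Partners LP → Ironwood Group plc (R2): 50% × 43% × 32% × 21% = 1.4448% of Talon Services GmbH.
Chain via Copperline Shipping BV → Fairlane Industries Corp. → Vantage Logistics SA (R2): 18% × 77% × 88% × 35% = 4.26888% of Talon Services GmbH.
Aggregating (R1): 1.4448% + 4.26888% = 5.71368%.
5.71368% falls short of the 10% threshold by 4.28632 percentage points.

4.28632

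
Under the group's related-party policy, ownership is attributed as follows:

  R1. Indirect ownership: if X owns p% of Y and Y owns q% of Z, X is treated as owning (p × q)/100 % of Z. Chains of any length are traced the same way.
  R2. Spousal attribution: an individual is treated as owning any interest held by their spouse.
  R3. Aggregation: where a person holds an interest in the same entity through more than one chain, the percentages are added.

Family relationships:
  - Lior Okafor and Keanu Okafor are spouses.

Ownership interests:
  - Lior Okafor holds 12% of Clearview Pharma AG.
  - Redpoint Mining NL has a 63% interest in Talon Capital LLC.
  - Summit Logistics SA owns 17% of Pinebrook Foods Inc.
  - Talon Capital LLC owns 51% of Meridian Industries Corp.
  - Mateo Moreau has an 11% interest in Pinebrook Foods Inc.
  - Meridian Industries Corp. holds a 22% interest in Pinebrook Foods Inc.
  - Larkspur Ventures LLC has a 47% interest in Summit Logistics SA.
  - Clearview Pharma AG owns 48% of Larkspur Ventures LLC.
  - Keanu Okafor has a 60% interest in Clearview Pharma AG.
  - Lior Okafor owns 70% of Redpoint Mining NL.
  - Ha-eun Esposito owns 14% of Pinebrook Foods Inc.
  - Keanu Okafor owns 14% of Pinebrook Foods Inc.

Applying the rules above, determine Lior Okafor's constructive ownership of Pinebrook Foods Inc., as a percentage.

21.709364%

By spousal attribution (R2), Lior Okafor is treated as also owning Keanu Okafor's interest in Clearview Pharma AG, giving 12% + 60% = 72%.
By spousal attribution (R2), Lior Okafor is treated as owning Keanu Okafor's 14% interest in Pinebrook Foods Inc.
Chain via Redpoint Mining NL → Talon Capital LLC → Meridian Industries Corp. (R1): 70% × 63% × 51% × 22% = 4.94802% of Pinebrook Foods Inc.
Chain via Clearview Pharma AG → Larkspur Ventures LLC → Summit Logistics SA (R1): 72% × 48% × 47% × 17% = 2.761344% of Pinebrook Foods Inc.
Direct interest in Pinebrook Foods Inc: 14%.
Aggregating (R3): 4.94802% + 2.761344% + 14% = 21.709364%.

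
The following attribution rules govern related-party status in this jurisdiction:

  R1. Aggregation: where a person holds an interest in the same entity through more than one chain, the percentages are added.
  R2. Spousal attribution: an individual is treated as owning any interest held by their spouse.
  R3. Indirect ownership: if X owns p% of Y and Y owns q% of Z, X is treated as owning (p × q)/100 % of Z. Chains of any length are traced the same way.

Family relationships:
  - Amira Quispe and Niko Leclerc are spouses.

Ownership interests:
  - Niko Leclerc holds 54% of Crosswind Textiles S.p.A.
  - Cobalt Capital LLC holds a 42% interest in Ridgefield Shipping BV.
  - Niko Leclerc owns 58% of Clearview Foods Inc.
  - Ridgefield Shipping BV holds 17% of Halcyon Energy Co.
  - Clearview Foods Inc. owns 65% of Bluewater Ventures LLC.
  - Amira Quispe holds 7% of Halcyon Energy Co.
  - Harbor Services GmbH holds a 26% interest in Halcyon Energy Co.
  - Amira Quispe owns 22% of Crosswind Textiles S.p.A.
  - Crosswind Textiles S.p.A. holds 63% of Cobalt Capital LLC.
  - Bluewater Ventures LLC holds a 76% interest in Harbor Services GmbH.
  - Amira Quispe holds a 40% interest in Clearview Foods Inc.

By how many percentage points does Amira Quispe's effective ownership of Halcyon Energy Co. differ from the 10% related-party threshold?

13.005752

By spousal attribution (R2), Amira Quispe is treated as also owning Niko Leclerc's interest in Clearview Foods Inc, giving 40% + 58% = 98%.
By spousal attribution (R2), Amira Quispe is treated as also owning Niko Leclerc's interest in Crosswind Textiles S.p.A, giving 22% + 54% = 76%.
Chain via Clearview Foods Inc. → Bluewater Ventures LLC → Harbor Services GmbH (R3): 98% × 65% × 76% × 26% = 12.58712% of Halcyon Energy Co.
Chain via Crosswind Textiles S.p.A. → Cobalt Capital LLC → Ridgefield Shipping BV (R3): 76% × 63% × 42% × 17% = 3.418632% of Halcyon Energy Co.
Direct interest in Halcyon Energy Co: 7%.
Aggregating (R1): 12.58712% + 3.418632% + 7% = 23.005752%.
23.005752% exceeds the 10% threshold by 13.005752 percentage points.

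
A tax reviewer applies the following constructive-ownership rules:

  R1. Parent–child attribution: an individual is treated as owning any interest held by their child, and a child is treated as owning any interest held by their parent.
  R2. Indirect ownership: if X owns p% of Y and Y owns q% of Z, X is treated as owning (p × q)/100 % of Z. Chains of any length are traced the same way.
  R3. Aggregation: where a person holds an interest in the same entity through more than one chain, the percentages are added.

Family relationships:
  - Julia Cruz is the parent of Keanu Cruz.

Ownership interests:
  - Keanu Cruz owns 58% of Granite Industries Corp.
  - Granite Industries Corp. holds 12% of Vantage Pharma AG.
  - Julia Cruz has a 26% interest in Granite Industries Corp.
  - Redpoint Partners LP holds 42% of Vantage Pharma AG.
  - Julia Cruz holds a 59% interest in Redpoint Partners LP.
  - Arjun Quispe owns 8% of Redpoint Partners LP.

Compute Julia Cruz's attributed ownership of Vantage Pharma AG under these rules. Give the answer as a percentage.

By parent–child attribution (R1), Julia Cruz is treated as also owning Keanu Cruz's interest in Granite Industries Corp, giving 26% + 58% = 84%.
Chain via Redpoint Partners LP (R2): 59% × 42% = 24.78% of Vantage Pharma AG.
Chain via Granite Industries Corp. (R2): 84% × 12% = 10.08% of Vantage Pharma AG.
Aggregating (R3): 24.78% + 10.08% = 34.86%.

34.86%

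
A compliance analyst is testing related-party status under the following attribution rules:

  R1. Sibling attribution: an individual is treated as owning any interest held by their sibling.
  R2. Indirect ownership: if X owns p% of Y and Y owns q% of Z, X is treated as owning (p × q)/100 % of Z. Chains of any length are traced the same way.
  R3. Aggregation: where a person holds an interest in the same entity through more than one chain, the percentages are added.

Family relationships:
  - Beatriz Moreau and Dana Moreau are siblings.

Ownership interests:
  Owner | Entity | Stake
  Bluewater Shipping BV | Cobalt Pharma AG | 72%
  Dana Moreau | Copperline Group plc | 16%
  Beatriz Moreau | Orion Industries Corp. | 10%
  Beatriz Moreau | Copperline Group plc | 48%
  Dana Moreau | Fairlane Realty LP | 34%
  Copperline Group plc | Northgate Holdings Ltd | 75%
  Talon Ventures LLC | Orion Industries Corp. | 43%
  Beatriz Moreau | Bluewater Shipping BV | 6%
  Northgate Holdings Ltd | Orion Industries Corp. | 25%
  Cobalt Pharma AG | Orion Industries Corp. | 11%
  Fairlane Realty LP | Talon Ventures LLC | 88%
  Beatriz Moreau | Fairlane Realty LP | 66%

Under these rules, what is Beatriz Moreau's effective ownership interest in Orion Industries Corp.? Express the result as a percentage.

60.3152%

By sibling attribution (R1), Beatriz Moreau is treated as also owning Dana Moreau's interest in Fairlane Realty LP, giving 66% + 34% = 100%.
By sibling attribution (R1), Beatriz Moreau is treated as also owning Dana Moreau's interest in Copperline Group plc, giving 48% + 16% = 64%.
Chain via Fairlane Realty LP → Talon Ventures LLC (R2): 100% × 88% × 43% = 37.84% of Orion Industries Corp.
Chain via Bluewater Shipping BV → Cobalt Pharma AG (R2): 6% × 72% × 11% = 0.4752% of Orion Industries Corp.
Chain via Copperline Group plc → Northgate Holdings Ltd (R2): 64% × 75% × 25% = 12% of Orion Industries Corp.
Direct interest in Orion Industries Corp: 10%.
Aggregating (R3): 37.84% + 0.4752% + 12% + 10% = 60.3152%.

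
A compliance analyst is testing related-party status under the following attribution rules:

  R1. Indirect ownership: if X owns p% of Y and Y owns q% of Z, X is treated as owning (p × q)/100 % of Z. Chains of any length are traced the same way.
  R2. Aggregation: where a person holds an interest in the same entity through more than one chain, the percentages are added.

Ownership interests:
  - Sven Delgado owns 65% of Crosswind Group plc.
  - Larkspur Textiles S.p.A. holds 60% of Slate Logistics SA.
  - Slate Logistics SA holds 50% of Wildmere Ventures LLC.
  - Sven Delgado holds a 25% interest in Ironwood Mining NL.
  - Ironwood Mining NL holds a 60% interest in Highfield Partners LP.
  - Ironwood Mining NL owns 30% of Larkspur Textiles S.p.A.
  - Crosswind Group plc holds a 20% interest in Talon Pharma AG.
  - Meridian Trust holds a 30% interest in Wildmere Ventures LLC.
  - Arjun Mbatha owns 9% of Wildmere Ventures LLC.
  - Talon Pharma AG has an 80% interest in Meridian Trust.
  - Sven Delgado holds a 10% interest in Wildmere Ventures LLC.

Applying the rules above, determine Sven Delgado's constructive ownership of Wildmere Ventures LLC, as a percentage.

15.37%

Chain via Crosswind Group plc → Talon Pharma AG → Meridian Trust (R1): 65% × 20% × 80% × 30% = 3.12% of Wildmere Ventures LLC.
Chain via Ironwood Mining NL → Larkspur Textiles S.p.A. → Slate Logistics SA (R1): 25% × 30% × 60% × 50% = 2.25% of Wildmere Ventures LLC.
Direct interest in Wildmere Ventures LLC: 10%.
Aggregating (R2): 3.12% + 2.25% + 10% = 15.37%.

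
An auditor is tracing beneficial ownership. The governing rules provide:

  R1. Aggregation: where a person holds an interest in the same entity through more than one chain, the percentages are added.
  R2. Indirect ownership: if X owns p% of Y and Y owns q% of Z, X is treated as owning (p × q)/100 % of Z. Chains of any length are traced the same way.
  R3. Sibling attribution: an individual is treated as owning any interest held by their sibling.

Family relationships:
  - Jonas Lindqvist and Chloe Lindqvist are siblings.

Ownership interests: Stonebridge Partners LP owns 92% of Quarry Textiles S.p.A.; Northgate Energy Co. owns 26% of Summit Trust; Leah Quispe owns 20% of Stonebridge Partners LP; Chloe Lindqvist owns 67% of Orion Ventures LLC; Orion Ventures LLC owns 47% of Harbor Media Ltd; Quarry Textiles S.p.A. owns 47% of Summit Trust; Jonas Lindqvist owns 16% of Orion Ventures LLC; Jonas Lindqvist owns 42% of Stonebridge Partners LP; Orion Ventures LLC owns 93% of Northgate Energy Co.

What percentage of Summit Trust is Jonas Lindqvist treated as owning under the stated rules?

By sibling attribution (R3), Jonas Lindqvist is treated as also owning Chloe Lindqvist's interest in Orion Ventures LLC, giving 16% + 67% = 83%.
Chain via Stonebridge Partners LP → Quarry Textiles S.p.A. (R2): 42% × 92% × 47% = 18.1608% of Summit Trust.
Chain via Orion Ventures LLC → Northgate Energy Co. (R2): 83% × 93% × 26% = 20.0694% of Summit Trust.
Aggregating (R1): 18.1608% + 20.0694% = 38.2302%.

38.2302%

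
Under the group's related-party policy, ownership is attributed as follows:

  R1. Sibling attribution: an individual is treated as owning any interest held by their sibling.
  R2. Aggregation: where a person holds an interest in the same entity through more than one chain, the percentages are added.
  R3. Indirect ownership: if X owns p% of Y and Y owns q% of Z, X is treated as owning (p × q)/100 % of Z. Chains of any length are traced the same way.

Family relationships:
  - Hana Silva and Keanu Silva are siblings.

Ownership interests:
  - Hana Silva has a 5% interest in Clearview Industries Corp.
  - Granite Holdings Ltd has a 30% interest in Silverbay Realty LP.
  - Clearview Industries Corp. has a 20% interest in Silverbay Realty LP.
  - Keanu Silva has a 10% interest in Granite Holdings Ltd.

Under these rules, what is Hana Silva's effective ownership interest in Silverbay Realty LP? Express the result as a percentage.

By sibling attribution (R1), Hana Silva is treated as owning Keanu Silva's 10% interest in Granite Holdings Ltd.
Chain via Clearview Industries Corp. (R3): 5% × 20% = 1% of Silverbay Realty LP.
Chain via Granite Holdings Ltd (R3): 10% × 30% = 3% of Silverbay Realty LP.
Aggregating (R2): 1% + 3% = 4%.

4%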